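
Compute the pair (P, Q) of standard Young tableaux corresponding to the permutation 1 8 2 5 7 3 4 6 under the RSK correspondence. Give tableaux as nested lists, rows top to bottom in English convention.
Insert each entry of the permutation into P by Schensted row insertion, recording in Q the position of each new cell.

Insert 1: appended to row 1. P = [[1]].
Insert 8: appended to row 1. P = [[1, 8]].
Insert 2: 2 bumps 8 from row 1; 8 starts row 2. P = [[1, 2], [8]].
Insert 5: appended to row 1. P = [[1, 2, 5], [8]].
Insert 7: appended to row 1. P = [[1, 2, 5, 7], [8]].
Insert 3: 3 bumps 5 from row 1; 5 bumps 8 from row 2; 8 starts row 3. P = [[1, 2, 3, 7], [5], [8]].
Insert 4: 4 bumps 7 from row 1; 7 appends to row 2. P = [[1, 2, 3, 4], [5, 7], [8]].
Insert 6: appended to row 1. P = [[1, 2, 3, 4, 6], [5, 7], [8]].

So P = [[1, 2, 3, 4, 6], [5, 7], [8]], Q = [[1, 2, 4, 5, 8], [3, 7], [6]].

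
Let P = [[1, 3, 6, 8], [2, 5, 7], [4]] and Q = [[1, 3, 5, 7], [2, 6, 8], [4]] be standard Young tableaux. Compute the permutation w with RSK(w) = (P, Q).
4 2 5 1 7 3 8 6

Reverse RSK: for i = n, n-1, ..., 1, locate i in Q, remove the corresponding corner cell from P, and reverse-bump its entry up through P; the value ejected from row 1 is w(i).

So w = 4 2 5 1 7 3 8 6.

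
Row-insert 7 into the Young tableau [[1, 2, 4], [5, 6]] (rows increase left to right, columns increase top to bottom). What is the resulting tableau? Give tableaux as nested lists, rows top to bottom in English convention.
7 is larger than every entry of row 1, so it is appended to row 1. The new tableau is [[1, 2, 4, 7], [5, 6]].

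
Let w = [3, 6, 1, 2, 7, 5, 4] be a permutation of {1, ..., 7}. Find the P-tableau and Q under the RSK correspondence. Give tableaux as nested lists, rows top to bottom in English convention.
P = [[1, 2, 4], [3, 5, 7], [6]], Q = [[1, 2, 5], [3, 4, 6], [7]]

Insert each entry of the permutation into P by Schensted row insertion, recording in Q the position of each new cell.

Insert 3: appended to row 1. P = [[3]].
Insert 6: appended to row 1. P = [[3, 6]].
Insert 1: 1 bumps 3 from row 1; 3 starts row 2. P = [[1, 6], [3]].
Insert 2: 2 bumps 6 from row 1; 6 appends to row 2. P = [[1, 2], [3, 6]].
Insert 7: appended to row 1. P = [[1, 2, 7], [3, 6]].
Insert 5: 5 bumps 7 from row 1; 7 appends to row 2. P = [[1, 2, 5], [3, 6, 7]].
Insert 4: 4 bumps 5 from row 1; 5 bumps 6 from row 2; 6 starts row 3. P = [[1, 2, 4], [3, 5, 7], [6]].

So P = [[1, 2, 4], [3, 5, 7], [6]], Q = [[1, 2, 5], [3, 4, 6], [7]].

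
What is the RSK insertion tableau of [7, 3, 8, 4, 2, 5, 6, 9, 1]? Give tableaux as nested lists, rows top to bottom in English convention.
P = [[1, 4, 5, 6, 9], [2, 8], [3], [7]]

Insert 7: appended to row 1. P = [[7]].
Insert 3: 3 bumps 7 from row 1; 7 starts row 2. P = [[3], [7]].
Insert 8: appended to row 1. P = [[3, 8], [7]].
Insert 4: 4 bumps 8 from row 1; 8 appends to row 2. P = [[3, 4], [7, 8]].
Insert 2: 2 bumps 3 from row 1; 3 bumps 7 from row 2; 7 starts row 3. P = [[2, 4], [3, 8], [7]].
Insert 5: appended to row 1. P = [[2, 4, 5], [3, 8], [7]].
Insert 6: appended to row 1. P = [[2, 4, 5, 6], [3, 8], [7]].
Insert 9: appended to row 1. P = [[2, 4, 5, 6, 9], [3, 8], [7]].
Insert 1: 1 bumps 2 from row 1; 2 bumps 3 from row 2; 3 bumps 7 from row 3; 7 starts row 4. P = [[1, 4, 5, 6, 9], [2, 8], [3], [7]].

So P = [[1, 4, 5, 6, 9], [2, 8], [3], [7]].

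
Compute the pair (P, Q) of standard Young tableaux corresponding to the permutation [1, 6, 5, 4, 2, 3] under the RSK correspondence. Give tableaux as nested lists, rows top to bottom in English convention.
Insert each entry of the permutation into P by Schensted row insertion, recording in Q the position of each new cell.

Insert 1: appended to row 1. P = [[1]], Q = [[1]].
Insert 6: appended to row 1. P = [[1, 6]], Q = [[1, 2]].
Insert 5: 5 bumps 6 from row 1; 6 starts row 2. P = [[1, 5], [6]], Q = [[1, 2], [3]].
Insert 4: 4 bumps 5 from row 1; 5 bumps 6 from row 2; 6 starts row 3. P = [[1, 4], [5], [6]], Q = [[1, 2], [3], [4]].
Insert 2: 2 bumps 4 from row 1; 4 bumps 5 from row 2; 5 bumps 6 from row 3; 6 starts row 4. P = [[1, 2], [4], [5], [6]], Q = [[1, 2], [3], [4], [5]].
Insert 3: appended to row 1. P = [[1, 2, 3], [4], [5], [6]], Q = [[1, 2, 6], [3], [4], [5]].

So P = [[1, 2, 3], [4], [5], [6]], Q = [[1, 2, 6], [3], [4], [5]].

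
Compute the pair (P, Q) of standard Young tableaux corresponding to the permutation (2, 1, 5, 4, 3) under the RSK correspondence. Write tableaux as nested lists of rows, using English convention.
P = [[1, 3], [2, 4], [5]], Q = [[1, 3], [2, 4], [5]]

Insert each entry of the permutation into P by Schensted row insertion, recording in Q the position of each new cell.

Insert 2: appended to row 1. P = [[2]].
Insert 1: 1 bumps 2 from row 1; 2 starts row 2. P = [[1], [2]].
Insert 5: appended to row 1. P = [[1, 5], [2]].
Insert 4: 4 bumps 5 from row 1; 5 appends to row 2. P = [[1, 4], [2, 5]].
Insert 3: 3 bumps 4 from row 1; 4 bumps 5 from row 2; 5 starts row 3. P = [[1, 3], [2, 4], [5]].

So P = [[1, 3], [2, 4], [5]], Q = [[1, 3], [2, 4], [5]].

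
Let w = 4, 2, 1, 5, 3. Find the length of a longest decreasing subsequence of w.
3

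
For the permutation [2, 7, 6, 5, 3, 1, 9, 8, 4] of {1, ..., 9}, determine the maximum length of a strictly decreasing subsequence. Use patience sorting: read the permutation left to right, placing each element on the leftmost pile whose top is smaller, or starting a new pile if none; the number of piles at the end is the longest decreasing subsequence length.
2: new pile. tops = [2]
7: onto pile 1 (replacing 2). tops = [7]
6: new pile. tops = [7, 6]
5: new pile. tops = [7, 6, 5]
3: new pile. tops = [7, 6, 5, 3]
1: new pile. tops = [7, 6, 5, 3, 1]
9: onto pile 1 (replacing 7). tops = [9, 6, 5, 3, 1]
8: onto pile 2 (replacing 6). tops = [9, 8, 5, 3, 1]
4: onto pile 4 (replacing 3). tops = [9, 8, 5, 4, 1]

5 piles, so the longest decreasing subsequence has length 5.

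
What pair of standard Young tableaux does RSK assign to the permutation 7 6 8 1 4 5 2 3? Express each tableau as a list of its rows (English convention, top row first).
P = [[1, 2, 3], [4, 5], [6, 8], [7]], Q = [[1, 3, 6], [2, 5], [4, 8], [7]]

Insert each entry of the permutation into P by Schensted row insertion, recording in Q the position of each new cell.

Insert 7: appended to row 1. P = [[7]], Q = [[1]].
Insert 6: 6 bumps 7 from row 1; 7 starts row 2. P = [[6], [7]], Q = [[1], [2]].
Insert 8: appended to row 1. P = [[6, 8], [7]], Q = [[1, 3], [2]].
Insert 1: 1 bumps 6 from row 1; 6 bumps 7 from row 2; 7 starts row 3. P = [[1, 8], [6], [7]], Q = [[1, 3], [2], [4]].
Insert 4: 4 bumps 8 from row 1; 8 appends to row 2. P = [[1, 4], [6, 8], [7]], Q = [[1, 3], [2, 5], [4]].
Insert 5: appended to row 1. P = [[1, 4, 5], [6, 8], [7]], Q = [[1, 3, 6], [2, 5], [4]].
Insert 2: 2 bumps 4 from row 1; 4 bumps 6 from row 2; 6 bumps 7 from row 3; 7 starts row 4. P = [[1, 2, 5], [4, 8], [6], [7]], Q = [[1, 3, 6], [2, 5], [4], [7]].
Insert 3: 3 bumps 5 from row 1; 5 bumps 8 from row 2; 8 appends to row 3. P = [[1, 2, 3], [4, 5], [6, 8], [7]], Q = [[1, 3, 6], [2, 5], [4, 8], [7]].

So P = [[1, 2, 3], [4, 5], [6, 8], [7]], Q = [[1, 3, 6], [2, 5], [4, 8], [7]].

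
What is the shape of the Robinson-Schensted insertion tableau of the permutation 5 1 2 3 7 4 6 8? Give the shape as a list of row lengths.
[6, 2]

Row-insert each entry into an empty tableau.

After inserting 5: P = [[5]].
After inserting 1: P = [[1], [5]].
After inserting 2: P = [[1, 2], [5]].
After inserting 3: P = [[1, 2, 3], [5]].
After inserting 7: P = [[1, 2, 3, 7], [5]].
After inserting 4: P = [[1, 2, 3, 4], [5, 7]].
After inserting 6: P = [[1, 2, 3, 4, 6], [5, 7]].
After inserting 8: P = [[1, 2, 3, 4, 6, 8], [5, 7]].

The final insertion tableau P = [[1, 2, 3, 4, 6, 8], [5, 7]] has shape [6, 2].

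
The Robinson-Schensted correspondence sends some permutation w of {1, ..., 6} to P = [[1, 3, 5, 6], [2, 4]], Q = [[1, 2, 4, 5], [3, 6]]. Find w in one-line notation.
Reverse the RSK construction: for i from n down to 1, find the cell of Q containing i, remove the entry at that cell from P, and reverse-bump it up through P; the value ejected from row 1 is w(i).

Step i=6: Q has 6 at row 2, column 2; remove 4 from row 2 of P and reverse-bump: 4 enters row 1 and ejects 3. So w(6) = 3. P is now [[1, 4, 5, 6], [2]].
Step i=5: Q has 5 at row 1, column 4; remove that cell from P, ejecting 6. So w(5) = 6. P is now [[1, 4, 5], [2]].
Step i=4: Q has 4 at row 1, column 3; remove that cell from P, ejecting 5. So w(4) = 5. P is now [[1, 4], [2]].
Step i=3: Q has 3 at row 2, column 1; remove 2 from row 2 of P and reverse-bump: 2 enters row 1 and ejects 1. So w(3) = 1. P is now [[2, 4]].
Step i=2: Q has 2 at row 1, column 2; remove that cell from P, ejecting 4. So w(2) = 4. P is now [[2]].
Step i=1: Q has 1 at row 1, column 1; remove that cell from P, ejecting 2. So w(1) = 2. P is now [].

So w = 2 4 1 5 6 3.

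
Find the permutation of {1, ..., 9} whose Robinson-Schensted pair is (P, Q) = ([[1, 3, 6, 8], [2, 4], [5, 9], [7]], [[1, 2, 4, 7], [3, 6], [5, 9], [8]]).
Reverse the RSK construction: for i from n down to 1, find the cell of Q containing i, remove the entry at that cell from P, and reverse-bump it up through P; the value ejected from row 1 is w(i).

Step i=9: Q has 9 at row 3, column 2; remove 9 from row 3 of P and reverse-bump: 9 enters row 2 and ejects 4; 4 enters row 1 and ejects 3. So w(9) = 3. P is now [[1, 4, 6, 8], [2, 9], [5], [7]].
Step i=8: Q has 8 at row 4, column 1; remove 7 from row 4 of P and reverse-bump: 7 enters row 3 and ejects 5; 5 enters row 2 and ejects 2; 2 enters row 1 and ejects 1. So w(8) = 1. P is now [[2, 4, 6, 8], [5, 9], [7]].
Step i=7: Q has 7 at row 1, column 4; remove that cell from P, ejecting 8. So w(7) = 8. P is now [[2, 4, 6], [5, 9], [7]].
Step i=6: Q has 6 at row 2, column 2; remove 9 from row 2 of P and reverse-bump: 9 enters row 1 and ejects 6. So w(6) = 6. P is now [[2, 4, 9], [5], [7]].
Step i=5: Q has 5 at row 3, column 1; remove 7 from row 3 of P and reverse-bump: 7 enters row 2 and ejects 5; 5 enters row 1 and ejects 4. So w(5) = 4. P is now [[2, 5, 9], [7]].
Step i=4: Q has 4 at row 1, column 3; remove that cell from P, ejecting 9. So w(4) = 9. P is now [[2, 5], [7]].
Step i=3: Q has 3 at row 2, column 1; remove 7 from row 2 of P and reverse-bump: 7 enters row 1 and ejects 5. So w(3) = 5. P is now [[2, 7]].
Step i=2: Q has 2 at row 1, column 2; remove that cell from P, ejecting 7. So w(2) = 7. P is now [[2]].
Step i=1: Q has 1 at row 1, column 1; remove that cell from P, ejecting 2. So w(1) = 2. P is now [].

So w = 2 7 5 9 4 6 8 1 3.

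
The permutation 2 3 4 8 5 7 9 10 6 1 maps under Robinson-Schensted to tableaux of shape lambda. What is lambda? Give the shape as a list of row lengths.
[7, 1, 1, 1]

Row-insert each entry into an empty tableau.

After inserting 2: P = [[2]].
After inserting 3: P = [[2, 3]].
After inserting 4: P = [[2, 3, 4]].
After inserting 8: P = [[2, 3, 4, 8]].
After inserting 5: P = [[2, 3, 4, 5], [8]].
After inserting 7: P = [[2, 3, 4, 5, 7], [8]].
After inserting 9: P = [[2, 3, 4, 5, 7, 9], [8]].
After inserting 10: P = [[2, 3, 4, 5, 7, 9, 10], [8]].
After inserting 6: P = [[2, 3, 4, 5, 6, 9, 10], [7], [8]].
After inserting 1: P = [[1, 3, 4, 5, 6, 9, 10], [2], [7], [8]].

The final insertion tableau P = [[1, 3, 4, 5, 6, 9, 10], [2], [7], [8]] has shape [7, 1, 1, 1].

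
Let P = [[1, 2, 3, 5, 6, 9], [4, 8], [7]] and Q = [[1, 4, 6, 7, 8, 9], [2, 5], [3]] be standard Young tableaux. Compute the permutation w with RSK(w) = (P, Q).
7 4 1 8 2 3 5 6 9

Reverse the RSK construction: for i from n down to 1, find the cell of Q containing i, remove the entry at that cell from P, and reverse-bump it up through P; the value ejected from row 1 is w(i).

Step i=9: Q has 9 at row 1, column 6; remove that cell from P, ejecting 9. So w(9) = 9. P is now [[1, 2, 3, 5, 6], [4, 8], [7]].
Step i=8: Q has 8 at row 1, column 5; remove that cell from P, ejecting 6. So w(8) = 6. P is now [[1, 2, 3, 5], [4, 8], [7]].
Step i=7: Q has 7 at row 1, column 4; remove that cell from P, ejecting 5. So w(7) = 5. P is now [[1, 2, 3], [4, 8], [7]].
Step i=6: Q has 6 at row 1, column 3; remove that cell from P, ejecting 3. So w(6) = 3. P is now [[1, 2], [4, 8], [7]].
Step i=5: Q has 5 at row 2, column 2; remove 8 from row 2 of P and reverse-bump: 8 enters row 1 and ejects 2. So w(5) = 2. P is now [[1, 8], [4], [7]].
Step i=4: Q has 4 at row 1, column 2; remove that cell from P, ejecting 8. So w(4) = 8. P is now [[1], [4], [7]].
Step i=3: Q has 3 at row 3, column 1; remove 7 from row 3 of P and reverse-bump: 7 enters row 2 and ejects 4; 4 enters row 1 and ejects 1. So w(3) = 1. P is now [[4], [7]].
Step i=2: Q has 2 at row 2, column 1; remove 7 from row 2 of P and reverse-bump: 7 enters row 1 and ejects 4. So w(2) = 4. P is now [[7]].
Step i=1: Q has 1 at row 1, column 1; remove that cell from P, ejecting 7. So w(1) = 7. P is now [].

So w = 7 4 1 8 2 3 5 6 9.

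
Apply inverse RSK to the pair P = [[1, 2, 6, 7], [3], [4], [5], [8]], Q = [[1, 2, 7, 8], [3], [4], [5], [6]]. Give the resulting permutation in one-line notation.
Reverse RSK: for i = n, n-1, ..., 1, locate i in Q, remove the corresponding corner cell from P, and reverse-bump its entry up through P; the value ejected from row 1 is w(i).

So w = 1 8 5 4 3 2 6 7.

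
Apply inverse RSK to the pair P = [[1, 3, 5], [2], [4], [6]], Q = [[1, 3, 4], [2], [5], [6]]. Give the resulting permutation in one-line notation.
6 2 4 5 3 1

Reverse the RSK construction: for i from n down to 1, find the cell of Q containing i, remove the entry at that cell from P, and reverse-bump it up through P; the value ejected from row 1 is w(i).

Step i=6: Q has 6 at row 4, column 1; remove 6 from row 4 of P and reverse-bump: 6 enters row 3 and ejects 4; 4 enters row 2 and ejects 2; 2 enters row 1 and ejects 1. So w(6) = 1. P is now [[2, 3, 5], [4], [6]].
Step i=5: Q has 5 at row 3, column 1; remove 6 from row 3 of P and reverse-bump: 6 enters row 2 and ejects 4; 4 enters row 1 and ejects 3. So w(5) = 3. P is now [[2, 4, 5], [6]].
Step i=4: Q has 4 at row 1, column 3; remove that cell from P, ejecting 5. So w(4) = 5. P is now [[2, 4], [6]].
Step i=3: Q has 3 at row 1, column 2; remove that cell from P, ejecting 4. So w(3) = 4. P is now [[2], [6]].
Step i=2: Q has 2 at row 2, column 1; remove 6 from row 2 of P and reverse-bump: 6 enters row 1 and ejects 2. So w(2) = 2. P is now [[6]].
Step i=1: Q has 1 at row 1, column 1; remove that cell from P, ejecting 6. So w(1) = 6. P is now [].

So w = 6 2 4 5 3 1.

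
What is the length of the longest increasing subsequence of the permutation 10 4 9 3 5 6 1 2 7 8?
5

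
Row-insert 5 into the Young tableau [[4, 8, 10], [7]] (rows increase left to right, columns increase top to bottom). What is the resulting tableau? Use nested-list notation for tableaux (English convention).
In row 1, 5 replaces 8 (the leftmost entry greater than 5); 8 is bumped to row 2. 8 is appended to row 2. The new tableau is [[4, 5, 10], [7, 8]].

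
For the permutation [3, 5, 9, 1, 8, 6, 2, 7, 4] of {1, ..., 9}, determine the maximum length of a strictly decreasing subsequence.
4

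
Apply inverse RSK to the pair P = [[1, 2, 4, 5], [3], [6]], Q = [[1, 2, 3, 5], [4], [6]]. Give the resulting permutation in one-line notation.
Reverse the RSK construction: for i from n down to 1, find the cell of Q containing i, remove the entry at that cell from P, and reverse-bump it up through P; the value ejected from row 1 is w(i).

Step i=6: Q has 6 at row 3, column 1; remove 6 from row 3 of P and reverse-bump: 6 enters row 2 and ejects 3; 3 enters row 1 and ejects 2. So w(6) = 2. P is now [[1, 3, 4, 5], [6]].
Step i=5: Q has 5 at row 1, column 4; remove that cell from P, ejecting 5. So w(5) = 5. P is now [[1, 3, 4], [6]].
Step i=4: Q has 4 at row 2, column 1; remove 6 from row 2 of P and reverse-bump: 6 enters row 1 and ejects 4. So w(4) = 4. P is now [[1, 3, 6]].
Step i=3: Q has 3 at row 1, column 3; remove that cell from P, ejecting 6. So w(3) = 6. P is now [[1, 3]].
Step i=2: Q has 2 at row 1, column 2; remove that cell from P, ejecting 3. So w(2) = 3. P is now [[1]].
Step i=1: Q has 1 at row 1, column 1; remove that cell from P, ejecting 1. So w(1) = 1. P is now [].

So w = 1 3 6 4 5 2.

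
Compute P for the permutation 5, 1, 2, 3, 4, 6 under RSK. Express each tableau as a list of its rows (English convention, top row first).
Insert 5: appended to row 1. P = [[5]].
Insert 1: 1 bumps 5 from row 1; 5 starts row 2. P = [[1], [5]].
Insert 2: appended to row 1. P = [[1, 2], [5]].
Insert 3: appended to row 1. P = [[1, 2, 3], [5]].
Insert 4: appended to row 1. P = [[1, 2, 3, 4], [5]].
Insert 6: appended to row 1. P = [[1, 2, 3, 4, 6], [5]].

So P = [[1, 2, 3, 4, 6], [5]].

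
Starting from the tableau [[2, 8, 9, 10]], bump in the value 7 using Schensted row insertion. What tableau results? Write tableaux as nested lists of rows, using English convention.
In row 1, 7 replaces 8 (the leftmost entry greater than 7); 8 is bumped to row 2. 8 starts a new row 2. The new tableau is [[2, 7, 9, 10], [8]].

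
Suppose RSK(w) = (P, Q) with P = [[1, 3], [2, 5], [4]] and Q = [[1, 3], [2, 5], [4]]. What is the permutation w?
4 2 5 1 3

Reverse RSK: for i = n, n-1, ..., 1, locate i in Q, remove the corresponding corner cell from P, and reverse-bump its entry up through P; the value ejected from row 1 is w(i).

So w = 4 2 5 1 3.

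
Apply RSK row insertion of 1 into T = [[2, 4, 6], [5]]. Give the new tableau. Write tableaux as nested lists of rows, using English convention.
In row 1, 1 replaces 2 (the leftmost entry greater than 1); 2 is bumped to row 2. In row 2, 2 replaces 5 (the leftmost entry greater than 2); 5 is bumped to row 3. 5 starts a new row 3. The new tableau is [[1, 4, 6], [2], [5]].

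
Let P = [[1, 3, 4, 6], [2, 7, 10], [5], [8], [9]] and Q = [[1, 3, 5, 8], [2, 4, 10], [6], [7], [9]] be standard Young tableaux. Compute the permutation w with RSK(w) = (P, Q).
Reverse the RSK construction: for i from n down to 1, find the cell of Q containing i, remove the entry at that cell from P, and reverse-bump it up through P; the value ejected from row 1 is w(i).

Step i=10: Q has 10 at row 2, column 3; remove 10 from row 2 of P and reverse-bump: 10 enters row 1 and ejects 6. So w(10) = 6. P is now [[1, 3, 4, 10], [2, 7], [5], [8], [9]].
Step i=9: Q has 9 at row 5, column 1; remove 9 from row 5 of P and reverse-bump: 9 enters row 4 and ejects 8; 8 enters row 3 and ejects 5; 5 enters row 2 and ejects 2; 2 enters row 1 and ejects 1. So w(9) = 1. P is now [[2, 3, 4, 10], [5, 7], [8], [9]].
Step i=8: Q has 8 at row 1, column 4; remove that cell from P, ejecting 10. So w(8) = 10. P is now [[2, 3, 4], [5, 7], [8], [9]].
Step i=7: Q has 7 at row 4, column 1; remove 9 from row 4 of P and reverse-bump: 9 enters row 3 and ejects 8; 8 enters row 2 and ejects 7; 7 enters row 1 and ejects 4. So w(7) = 4. P is now [[2, 3, 7], [5, 8], [9]].
Step i=6: Q has 6 at row 3, column 1; remove 9 from row 3 of P and reverse-bump: 9 enters row 2 and ejects 8; 8 enters row 1 and ejects 7. So w(6) = 7. P is now [[2, 3, 8], [5, 9]].
Step i=5: Q has 5 at row 1, column 3; remove that cell from P, ejecting 8. So w(5) = 8. P is now [[2, 3], [5, 9]].
Step i=4: Q has 4 at row 2, column 2; remove 9 from row 2 of P and reverse-bump: 9 enters row 1 and ejects 3. So w(4) = 3. P is now [[2, 9], [5]].
Step i=3: Q has 3 at row 1, column 2; remove that cell from P, ejecting 9. So w(3) = 9. P is now [[2], [5]].
Step i=2: Q has 2 at row 2, column 1; remove 5 from row 2 of P and reverse-bump: 5 enters row 1 and ejects 2. So w(2) = 2. P is now [[5]].
Step i=1: Q has 1 at row 1, column 1; remove that cell from P, ejecting 5. So w(1) = 5. P is now [].

So w = 5 2 9 3 8 7 4 10 1 6.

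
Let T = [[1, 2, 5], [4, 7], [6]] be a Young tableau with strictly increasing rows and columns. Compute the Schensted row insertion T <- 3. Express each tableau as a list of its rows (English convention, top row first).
[[1, 2, 3], [4, 5], [6, 7]]

In row 1, 3 replaces 5 (the leftmost entry greater than 3); 5 is bumped to row 2. In row 2, 5 replaces 7 (the leftmost entry greater than 5); 7 is bumped to row 3. 7 is appended to row 3. The new tableau is [[1, 2, 3], [4, 5], [6, 7]].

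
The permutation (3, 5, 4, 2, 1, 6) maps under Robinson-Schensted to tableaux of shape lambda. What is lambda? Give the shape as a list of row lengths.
Row-insert each entry into an empty tableau.

After inserting 3: P = [[3]].
After inserting 5: P = [[3, 5]].
After inserting 4: P = [[3, 4], [5]].
After inserting 2: P = [[2, 4], [3], [5]].
After inserting 1: P = [[1, 4], [2], [3], [5]].
After inserting 6: P = [[1, 4, 6], [2], [3], [5]].

The final insertion tableau P = [[1, 4, 6], [2], [3], [5]] has shape [3, 1, 1, 1].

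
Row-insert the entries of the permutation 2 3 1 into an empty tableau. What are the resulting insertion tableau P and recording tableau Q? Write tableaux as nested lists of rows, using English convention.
Insert each entry of the permutation into P by Schensted row insertion, recording in Q the position of each new cell.

Insert 2: appended to row 1. P = [[2]].
Insert 3: appended to row 1. P = [[2, 3]].
Insert 1: 1 bumps 2 from row 1; 2 starts row 2. P = [[1, 3], [2]].

So P = [[1, 3], [2]], Q = [[1, 2], [3]].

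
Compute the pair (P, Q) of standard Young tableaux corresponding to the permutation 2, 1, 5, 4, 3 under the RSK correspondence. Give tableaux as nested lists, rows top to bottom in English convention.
P = [[1, 3], [2, 4], [5]], Q = [[1, 3], [2, 4], [5]]

Insert each entry of the permutation into P by Schensted row insertion, recording in Q the position of each new cell.

Insert 2: appended to row 1. P = [[2]].
Insert 1: 1 bumps 2 from row 1; 2 starts row 2. P = [[1], [2]].
Insert 5: appended to row 1. P = [[1, 5], [2]].
Insert 4: 4 bumps 5 from row 1; 5 appends to row 2. P = [[1, 4], [2, 5]].
Insert 3: 3 bumps 4 from row 1; 4 bumps 5 from row 2; 5 starts row 3. P = [[1, 3], [2, 4], [5]].

So P = [[1, 3], [2, 4], [5]], Q = [[1, 3], [2, 4], [5]].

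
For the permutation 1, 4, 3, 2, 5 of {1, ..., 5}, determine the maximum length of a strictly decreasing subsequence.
3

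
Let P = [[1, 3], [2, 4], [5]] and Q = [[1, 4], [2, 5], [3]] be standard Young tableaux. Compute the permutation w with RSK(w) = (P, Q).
5 2 1 4 3

Reverse RSK: for i = n, n-1, ..., 1, locate i in Q, remove the corresponding corner cell from P, and reverse-bump its entry up through P; the value ejected from row 1 is w(i).

So w = 5 2 1 4 3.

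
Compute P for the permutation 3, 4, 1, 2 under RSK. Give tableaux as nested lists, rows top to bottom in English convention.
Insert 3: appended to row 1. P = [[3]].
Insert 4: appended to row 1. P = [[3, 4]].
Insert 1: 1 bumps 3 from row 1; 3 starts row 2. P = [[1, 4], [3]].
Insert 2: 2 bumps 4 from row 1; 4 appends to row 2. P = [[1, 2], [3, 4]].

So P = [[1, 2], [3, 4]].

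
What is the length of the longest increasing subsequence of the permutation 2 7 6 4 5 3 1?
3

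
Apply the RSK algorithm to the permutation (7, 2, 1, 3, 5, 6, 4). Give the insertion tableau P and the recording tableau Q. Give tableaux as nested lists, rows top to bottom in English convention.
Insert each entry of the permutation into P by Schensted row insertion, recording in Q the position of each new cell.

Insert 7: appended to row 1. P = [[7]].
Insert 2: 2 bumps 7 from row 1; 7 starts row 2. P = [[2], [7]].
Insert 1: 1 bumps 2 from row 1; 2 bumps 7 from row 2; 7 starts row 3. P = [[1], [2], [7]].
Insert 3: appended to row 1. P = [[1, 3], [2], [7]].
Insert 5: appended to row 1. P = [[1, 3, 5], [2], [7]].
Insert 6: appended to row 1. P = [[1, 3, 5, 6], [2], [7]].
Insert 4: 4 bumps 5 from row 1; 5 appends to row 2. P = [[1, 3, 4, 6], [2, 5], [7]].

So P = [[1, 3, 4, 6], [2, 5], [7]], Q = [[1, 4, 5, 6], [2, 7], [3]].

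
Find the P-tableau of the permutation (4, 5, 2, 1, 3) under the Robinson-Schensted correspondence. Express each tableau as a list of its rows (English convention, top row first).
Insert 4: appended to row 1. P = [[4]].
Insert 5: appended to row 1. P = [[4, 5]].
Insert 2: 2 bumps 4 from row 1; 4 starts row 2. P = [[2, 5], [4]].
Insert 1: 1 bumps 2 from row 1; 2 bumps 4 from row 2; 4 starts row 3. P = [[1, 5], [2], [4]].
Insert 3: 3 bumps 5 from row 1; 5 appends to row 2. P = [[1, 3], [2, 5], [4]].

So P = [[1, 3], [2, 5], [4]].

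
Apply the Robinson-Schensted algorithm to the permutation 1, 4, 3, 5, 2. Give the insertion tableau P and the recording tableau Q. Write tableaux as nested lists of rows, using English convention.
P = [[1, 2, 5], [3], [4]], Q = [[1, 2, 4], [3], [5]]

Insert each entry of the permutation into P by Schensted row insertion, recording in Q the position of each new cell.

Insert 1: appended to row 1. P = [[1]], Q = [[1]].
Insert 4: appended to row 1. P = [[1, 4]], Q = [[1, 2]].
Insert 3: 3 bumps 4 from row 1; 4 starts row 2. P = [[1, 3], [4]], Q = [[1, 2], [3]].
Insert 5: appended to row 1. P = [[1, 3, 5], [4]], Q = [[1, 2, 4], [3]].
Insert 2: 2 bumps 3 from row 1; 3 bumps 4 from row 2; 4 starts row 3. P = [[1, 2, 5], [3], [4]], Q = [[1, 2, 4], [3], [5]].

So P = [[1, 2, 5], [3], [4]], Q = [[1, 2, 4], [3], [5]].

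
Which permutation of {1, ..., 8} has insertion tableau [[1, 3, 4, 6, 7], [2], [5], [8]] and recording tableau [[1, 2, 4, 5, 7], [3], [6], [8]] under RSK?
Reverse the RSK construction: for i from n down to 1, find the cell of Q containing i, remove the entry at that cell from P, and reverse-bump it up through P; the value ejected from row 1 is w(i).

Step i=8: Q has 8 at row 4, column 1; remove 8 from row 4 of P and reverse-bump: 8 enters row 3 and ejects 5; 5 enters row 2 and ejects 2; 2 enters row 1 and ejects 1. So w(8) = 1. P is now [[2, 3, 4, 6, 7], [5], [8]].
Step i=7: Q has 7 at row 1, column 5; remove that cell from P, ejecting 7. So w(7) = 7. P is now [[2, 3, 4, 6], [5], [8]].
Step i=6: Q has 6 at row 3, column 1; remove 8 from row 3 of P and reverse-bump: 8 enters row 2 and ejects 5; 5 enters row 1 and ejects 4. So w(6) = 4. P is now [[2, 3, 5, 6], [8]].
Step i=5: Q has 5 at row 1, column 4; remove that cell from P, ejecting 6. So w(5) = 6. P is now [[2, 3, 5], [8]].
Step i=4: Q has 4 at row 1, column 3; remove that cell from P, ejecting 5. So w(4) = 5. P is now [[2, 3], [8]].
Step i=3: Q has 3 at row 2, column 1; remove 8 from row 2 of P and reverse-bump: 8 enters row 1 and ejects 3. So w(3) = 3. P is now [[2, 8]].
Step i=2: Q has 2 at row 1, column 2; remove that cell from P, ejecting 8. So w(2) = 8. P is now [[2]].
Step i=1: Q has 1 at row 1, column 1; remove that cell from P, ejecting 2. So w(1) = 2. P is now [].

So w = 2 8 3 5 6 4 7 1.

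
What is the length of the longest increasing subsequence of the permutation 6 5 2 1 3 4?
3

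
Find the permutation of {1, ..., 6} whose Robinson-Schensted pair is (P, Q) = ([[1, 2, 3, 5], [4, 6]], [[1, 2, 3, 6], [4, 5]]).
1 4 6 2 3 5

Reverse the RSK construction: for i from n down to 1, find the cell of Q containing i, remove the entry at that cell from P, and reverse-bump it up through P; the value ejected from row 1 is w(i).

Step i=6: Q has 6 at row 1, column 4; remove that cell from P, ejecting 5. So w(6) = 5. P is now [[1, 2, 3], [4, 6]].
Step i=5: Q has 5 at row 2, column 2; remove 6 from row 2 of P and reverse-bump: 6 enters row 1 and ejects 3. So w(5) = 3. P is now [[1, 2, 6], [4]].
Step i=4: Q has 4 at row 2, column 1; remove 4 from row 2 of P and reverse-bump: 4 enters row 1 and ejects 2. So w(4) = 2. P is now [[1, 4, 6]].
Step i=3: Q has 3 at row 1, column 3; remove that cell from P, ejecting 6. So w(3) = 6. P is now [[1, 4]].
Step i=2: Q has 2 at row 1, column 2; remove that cell from P, ejecting 4. So w(2) = 4. P is now [[1]].
Step i=1: Q has 1 at row 1, column 1; remove that cell from P, ejecting 1. So w(1) = 1. P is now [].

So w = 1 4 6 2 3 5.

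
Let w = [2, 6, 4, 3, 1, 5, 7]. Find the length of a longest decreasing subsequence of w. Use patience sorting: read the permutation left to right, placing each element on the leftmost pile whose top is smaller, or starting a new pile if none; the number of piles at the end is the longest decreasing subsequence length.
2: new pile. tops = [2]
6: onto pile 1 (replacing 2). tops = [6]
4: new pile. tops = [6, 4]
3: new pile. tops = [6, 4, 3]
1: new pile. tops = [6, 4, 3, 1]
5: onto pile 2 (replacing 4). tops = [6, 5, 3, 1]
7: onto pile 1 (replacing 6). tops = [7, 5, 3, 1]

4 piles, so the longest decreasing subsequence has length 4.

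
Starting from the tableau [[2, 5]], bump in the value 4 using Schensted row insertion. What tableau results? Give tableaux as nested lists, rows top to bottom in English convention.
[[2, 4], [5]]

In row 1, 4 replaces 5 (the leftmost entry greater than 4); 5 is bumped to row 2. 5 starts a new row 2. The new tableau is [[2, 4], [5]].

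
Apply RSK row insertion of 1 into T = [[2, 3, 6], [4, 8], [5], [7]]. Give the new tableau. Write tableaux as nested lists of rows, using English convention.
[[1, 3, 6], [2, 8], [4], [5], [7]]

In row 1, 1 replaces 2 (the leftmost entry greater than 1); 2 is bumped to row 2. In row 2, 2 replaces 4 (the leftmost entry greater than 2); 4 is bumped to row 3. In row 3, 4 replaces 5 (the leftmost entry greater than 4); 5 is bumped to row 4. In row 4, 5 replaces 7 (the leftmost entry greater than 5); 7 is bumped to row 5. 7 starts a new row 5. The new tableau is [[1, 3, 6], [2, 8], [4], [5], [7]].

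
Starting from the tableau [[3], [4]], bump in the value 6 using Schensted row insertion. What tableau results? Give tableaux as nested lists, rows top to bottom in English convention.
6 is larger than every entry of row 1, so it is appended to row 1. The new tableau is [[3, 6], [4]].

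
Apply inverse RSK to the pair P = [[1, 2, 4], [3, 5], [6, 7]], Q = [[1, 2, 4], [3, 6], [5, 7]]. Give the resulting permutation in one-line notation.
1 6 3 7 2 5 4

Reverse the RSK construction: for i from n down to 1, find the cell of Q containing i, remove the entry at that cell from P, and reverse-bump it up through P; the value ejected from row 1 is w(i).

Step i=7: Q has 7 at row 3, column 2; remove 7 from row 3 of P and reverse-bump: 7 enters row 2 and ejects 5; 5 enters row 1 and ejects 4. So w(7) = 4. P is now [[1, 2, 5], [3, 7], [6]].
Step i=6: Q has 6 at row 2, column 2; remove 7 from row 2 of P and reverse-bump: 7 enters row 1 and ejects 5. So w(6) = 5. P is now [[1, 2, 7], [3], [6]].
Step i=5: Q has 5 at row 3, column 1; remove 6 from row 3 of P and reverse-bump: 6 enters row 2 and ejects 3; 3 enters row 1 and ejects 2. So w(5) = 2. P is now [[1, 3, 7], [6]].
Step i=4: Q has 4 at row 1, column 3; remove that cell from P, ejecting 7. So w(4) = 7. P is now [[1, 3], [6]].
Step i=3: Q has 3 at row 2, column 1; remove 6 from row 2 of P and reverse-bump: 6 enters row 1 and ejects 3. So w(3) = 3. P is now [[1, 6]].
Step i=2: Q has 2 at row 1, column 2; remove that cell from P, ejecting 6. So w(2) = 6. P is now [[1]].
Step i=1: Q has 1 at row 1, column 1; remove that cell from P, ejecting 1. So w(1) = 1. P is now [].

So w = 1 6 3 7 2 5 4.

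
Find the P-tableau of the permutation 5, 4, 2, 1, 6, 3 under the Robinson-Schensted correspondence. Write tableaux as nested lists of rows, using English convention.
P = [[1, 3], [2, 6], [4], [5]]

After inserting 5: P = [[5]].
After inserting 4: P = [[4], [5]].
After inserting 2: P = [[2], [4], [5]].
After inserting 1: P = [[1], [2], [4], [5]].
After inserting 6: P = [[1, 6], [2], [4], [5]].
After inserting 3: P = [[1, 3], [2, 6], [4], [5]].

So P = [[1, 3], [2, 6], [4], [5]].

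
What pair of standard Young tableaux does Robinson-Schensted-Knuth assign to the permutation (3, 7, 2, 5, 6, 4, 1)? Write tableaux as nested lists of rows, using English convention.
P = [[1, 4, 6], [2, 5], [3], [7]], Q = [[1, 2, 5], [3, 4], [6], [7]]

Insert each entry of the permutation into P by Schensted row insertion, recording in Q the position of each new cell.

Insert 3: appended to row 1. P = [[3]], Q = [[1]].
Insert 7: appended to row 1. P = [[3, 7]], Q = [[1, 2]].
Insert 2: 2 bumps 3 from row 1; 3 starts row 2. P = [[2, 7], [3]], Q = [[1, 2], [3]].
Insert 5: 5 bumps 7 from row 1; 7 appends to row 2. P = [[2, 5], [3, 7]], Q = [[1, 2], [3, 4]].
Insert 6: appended to row 1. P = [[2, 5, 6], [3, 7]], Q = [[1, 2, 5], [3, 4]].
Insert 4: 4 bumps 5 from row 1; 5 bumps 7 from row 2; 7 starts row 3. P = [[2, 4, 6], [3, 5], [7]], Q = [[1, 2, 5], [3, 4], [6]].
Insert 1: 1 bumps 2 from row 1; 2 bumps 3 from row 2; 3 bumps 7 from row 3; 7 starts row 4. P = [[1, 4, 6], [2, 5], [3], [7]], Q = [[1, 2, 5], [3, 4], [6], [7]].

So P = [[1, 4, 6], [2, 5], [3], [7]], Q = [[1, 2, 5], [3, 4], [6], [7]].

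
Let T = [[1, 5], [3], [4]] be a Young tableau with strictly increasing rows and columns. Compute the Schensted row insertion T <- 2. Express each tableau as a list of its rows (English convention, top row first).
[[1, 2], [3, 5], [4]]

In row 1, 2 replaces 5 (the leftmost entry greater than 2); 5 is bumped to row 2. 5 is appended to row 2. The new tableau is [[1, 2], [3, 5], [4]].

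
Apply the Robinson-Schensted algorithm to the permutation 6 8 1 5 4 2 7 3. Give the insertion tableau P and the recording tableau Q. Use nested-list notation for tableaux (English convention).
P = [[1, 2, 3], [4, 7], [5, 8], [6]], Q = [[1, 2, 7], [3, 4], [5, 8], [6]]

Insert each entry of the permutation into P by Schensted row insertion, recording in Q the position of each new cell.

Insert 6: appended to row 1. P = [[6]].
Insert 8: appended to row 1. P = [[6, 8]].
Insert 1: 1 bumps 6 from row 1; 6 starts row 2. P = [[1, 8], [6]].
Insert 5: 5 bumps 8 from row 1; 8 appends to row 2. P = [[1, 5], [6, 8]].
Insert 4: 4 bumps 5 from row 1; 5 bumps 6 from row 2; 6 starts row 3. P = [[1, 4], [5, 8], [6]].
Insert 2: 2 bumps 4 from row 1; 4 bumps 5 from row 2; 5 bumps 6 from row 3; 6 starts row 4. P = [[1, 2], [4, 8], [5], [6]].
Insert 7: appended to row 1. P = [[1, 2, 7], [4, 8], [5], [6]].
Insert 3: 3 bumps 7 from row 1; 7 bumps 8 from row 2; 8 appends to row 3. P = [[1, 2, 3], [4, 7], [5, 8], [6]].

So P = [[1, 2, 3], [4, 7], [5, 8], [6]], Q = [[1, 2, 7], [3, 4], [5, 8], [6]].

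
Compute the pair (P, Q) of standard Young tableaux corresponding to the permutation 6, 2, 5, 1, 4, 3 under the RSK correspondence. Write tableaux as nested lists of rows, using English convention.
Insert each entry of the permutation into P by Schensted row insertion, recording in Q the position of each new cell.

Insert 6: appended to row 1. P = [[6]], Q = [[1]].
Insert 2: 2 bumps 6 from row 1; 6 starts row 2. P = [[2], [6]], Q = [[1], [2]].
Insert 5: appended to row 1. P = [[2, 5], [6]], Q = [[1, 3], [2]].
Insert 1: 1 bumps 2 from row 1; 2 bumps 6 from row 2; 6 starts row 3. P = [[1, 5], [2], [6]], Q = [[1, 3], [2], [4]].
Insert 4: 4 bumps 5 from row 1; 5 appends to row 2. P = [[1, 4], [2, 5], [6]], Q = [[1, 3], [2, 5], [4]].
Insert 3: 3 bumps 4 from row 1; 4 bumps 5 from row 2; 5 bumps 6 from row 3; 6 starts row 4. P = [[1, 3], [2, 4], [5], [6]], Q = [[1, 3], [2, 5], [4], [6]].

So P = [[1, 3], [2, 4], [5], [6]], Q = [[1, 3], [2, 5], [4], [6]].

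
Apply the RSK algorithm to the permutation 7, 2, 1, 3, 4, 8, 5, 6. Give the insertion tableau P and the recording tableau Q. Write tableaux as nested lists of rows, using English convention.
Insert each entry of the permutation into P by Schensted row insertion, recording in Q the position of each new cell.

Insert 7: appended to row 1. P = [[7]], Q = [[1]].
Insert 2: 2 bumps 7 from row 1; 7 starts row 2. P = [[2], [7]], Q = [[1], [2]].
Insert 1: 1 bumps 2 from row 1; 2 bumps 7 from row 2; 7 starts row 3. P = [[1], [2], [7]], Q = [[1], [2], [3]].
Insert 3: appended to row 1. P = [[1, 3], [2], [7]], Q = [[1, 4], [2], [3]].
Insert 4: appended to row 1. P = [[1, 3, 4], [2], [7]], Q = [[1, 4, 5], [2], [3]].
Insert 8: appended to row 1. P = [[1, 3, 4, 8], [2], [7]], Q = [[1, 4, 5, 6], [2], [3]].
Insert 5: 5 bumps 8 from row 1; 8 appends to row 2. P = [[1, 3, 4, 5], [2, 8], [7]], Q = [[1, 4, 5, 6], [2, 7], [3]].
Insert 6: appended to row 1. P = [[1, 3, 4, 5, 6], [2, 8], [7]], Q = [[1, 4, 5, 6, 8], [2, 7], [3]].

So P = [[1, 3, 4, 5, 6], [2, 8], [7]], Q = [[1, 4, 5, 6, 8], [2, 7], [3]].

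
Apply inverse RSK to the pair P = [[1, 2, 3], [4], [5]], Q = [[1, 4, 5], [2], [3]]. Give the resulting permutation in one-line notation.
Reverse the RSK construction: for i from n down to 1, find the cell of Q containing i, remove the entry at that cell from P, and reverse-bump it up through P; the value ejected from row 1 is w(i).

Step i=5: Q has 5 at row 1, column 3; remove that cell from P, ejecting 3. So w(5) = 3. P is now [[1, 2], [4], [5]].
Step i=4: Q has 4 at row 1, column 2; remove that cell from P, ejecting 2. So w(4) = 2. P is now [[1], [4], [5]].
Step i=3: Q has 3 at row 3, column 1; remove 5 from row 3 of P and reverse-bump: 5 enters row 2 and ejects 4; 4 enters row 1 and ejects 1. So w(3) = 1. P is now [[4], [5]].
Step i=2: Q has 2 at row 2, column 1; remove 5 from row 2 of P and reverse-bump: 5 enters row 1 and ejects 4. So w(2) = 4. P is now [[5]].
Step i=1: Q has 1 at row 1, column 1; remove that cell from P, ejecting 5. So w(1) = 5. P is now [].

So w = 5 4 1 2 3.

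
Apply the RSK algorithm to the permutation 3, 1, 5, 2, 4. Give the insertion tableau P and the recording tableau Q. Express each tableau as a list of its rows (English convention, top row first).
P = [[1, 2, 4], [3, 5]], Q = [[1, 3, 5], [2, 4]]

Insert each entry of the permutation into P by Schensted row insertion, recording in Q the position of each new cell.

Insert 3: appended to row 1. P = [[3]].
Insert 1: 1 bumps 3 from row 1; 3 starts row 2. P = [[1], [3]].
Insert 5: appended to row 1. P = [[1, 5], [3]].
Insert 2: 2 bumps 5 from row 1; 5 appends to row 2. P = [[1, 2], [3, 5]].
Insert 4: appended to row 1. P = [[1, 2, 4], [3, 5]].

So P = [[1, 2, 4], [3, 5]], Q = [[1, 3, 5], [2, 4]].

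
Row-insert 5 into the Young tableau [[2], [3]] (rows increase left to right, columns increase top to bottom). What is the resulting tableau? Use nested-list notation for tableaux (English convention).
5 is larger than every entry of row 1, so it is appended to row 1. The new tableau is [[2, 5], [3]].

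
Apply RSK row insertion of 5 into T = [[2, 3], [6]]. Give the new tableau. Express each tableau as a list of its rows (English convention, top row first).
5 is larger than every entry of row 1, so it is appended to row 1. The new tableau is [[2, 3, 5], [6]].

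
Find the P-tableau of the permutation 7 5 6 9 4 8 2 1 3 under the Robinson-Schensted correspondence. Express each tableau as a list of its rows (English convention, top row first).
Insert 7: appended to row 1. P = [[7]].
Insert 5: 5 bumps 7 from row 1; 7 starts row 2. P = [[5], [7]].
Insert 6: appended to row 1. P = [[5, 6], [7]].
Insert 9: appended to row 1. P = [[5, 6, 9], [7]].
Insert 4: 4 bumps 5 from row 1; 5 bumps 7 from row 2; 7 starts row 3. P = [[4, 6, 9], [5], [7]].
Insert 8: 8 bumps 9 from row 1; 9 appends to row 2. P = [[4, 6, 8], [5, 9], [7]].
Insert 2: 2 bumps 4 from row 1; 4 bumps 5 from row 2; 5 bumps 7 from row 3; 7 starts row 4. P = [[2, 6, 8], [4, 9], [5], [7]].
Insert 1: 1 bumps 2 from row 1; 2 bumps 4 from row 2; 4 bumps 5 from row 3; 5 bumps 7 from row 4; 7 starts row 5. P = [[1, 6, 8], [2, 9], [4], [5], [7]].
Insert 3: 3 bumps 6 from row 1; 6 bumps 9 from row 2; 9 appends to row 3. P = [[1, 3, 8], [2, 6], [4, 9], [5], [7]].

So P = [[1, 3, 8], [2, 6], [4, 9], [5], [7]].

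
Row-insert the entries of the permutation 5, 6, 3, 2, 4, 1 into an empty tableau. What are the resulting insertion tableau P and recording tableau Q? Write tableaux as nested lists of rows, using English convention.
P = [[1, 4], [2, 6], [3], [5]], Q = [[1, 2], [3, 5], [4], [6]]

Insert each entry of the permutation into P by Schensted row insertion, recording in Q the position of each new cell.

After inserting 5: P = [[5]].
After inserting 6: P = [[5, 6]].
After inserting 3: P = [[3, 6], [5]].
After inserting 2: P = [[2, 6], [3], [5]].
After inserting 4: P = [[2, 4], [3, 6], [5]].
After inserting 1: P = [[1, 4], [2, 6], [3], [5]].

So P = [[1, 4], [2, 6], [3], [5]], Q = [[1, 2], [3, 5], [4], [6]].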